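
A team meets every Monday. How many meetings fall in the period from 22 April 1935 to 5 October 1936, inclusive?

77 Mondays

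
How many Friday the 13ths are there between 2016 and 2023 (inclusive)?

Friday-the-13ths by year:
2016: May
2017: Jan, Oct
2018: Apr, Jul
2019: Sep, Dec
2020: Mar, Nov
2021: Aug
2022: May
2023: Jan, Oct

13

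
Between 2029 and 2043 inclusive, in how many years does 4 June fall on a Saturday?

Day of week of June 4 in each year:
2029: Mon, 2030: Tue, 2031: Wed, 2032: Fri, 2033: Sat ✓, 2034: Sun, 2035: Mon, 2036: Wed, 2037: Thu, 2038: Fri, 2039: Sat ✓, 2040: Mon, 2041: Tue, 2042: Wed, 2043: Thu
Saturdays: 2033, 2039.

2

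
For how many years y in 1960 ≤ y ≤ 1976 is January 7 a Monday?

2

Day of week of January 7 in each year:
1960: Thu, 1961: Sat, 1962: Sun, 1963: Mon ✓, 1964: Tue, 1965: Thu, 1966: Fri, 1967: Sat, 1968: Sun, 1969: Tue, 1970: Wed, 1971: Thu, 1972: Fri, 1973: Sun, 1974: Mon ✓, 1975: Tue, 1976: Wed
Mondays: 1963, 1974.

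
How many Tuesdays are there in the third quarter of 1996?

Jul 1, 1996 is a Monday.
That's 92 days from start to end, counting both.
92 = 7 × 13 + 1, so there are 13 full weeks plus 1 extra day.
Each full week contributes one Tuesday: 13 so far.
The 1 extra day is Monday — none qualify.
Total: 13 + 0 = 13.

13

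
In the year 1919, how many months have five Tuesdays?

4

A month has five Tuesdays exactly when Tuesday falls within its first (length − 28) days.
Jan: 31 days, starts Wed → 5 of Wed, Thu, Fri
Feb: 28 days, starts Sat → 5 of (none)
Mar: 31 days, starts Sat → 5 of Sat, Sun, Mon
Apr: 30 days, starts Tue → 5 of Tue, Wed ✓
May: 31 days, starts Thu → 5 of Thu, Fri, Sat
Jun: 30 days, starts Sun → 5 of Sun, Mon
Jul: 31 days, starts Tue → 5 of Tue, Wed, Thu ✓
Aug: 31 days, starts Fri → 5 of Fri, Sat, Sun
Sep: 30 days, starts Mon → 5 of Mon, Tue ✓
Oct: 31 days, starts Wed → 5 of Wed, Thu, Fri
Nov: 30 days, starts Sat → 5 of Sat, Sun
Dec: 31 days, starts Mon → 5 of Mon, Tue, Wed ✓
Months with five Tuesdays: Apr, Jul, Sep, Dec.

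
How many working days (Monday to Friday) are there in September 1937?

22 weekdays

September 1, 1937 is a Wednesday.
That's 30 days from start to end, counting both.
30 = 7 × 4 + 2, so there are 4 full weeks plus 2 extra days.
Each full week contributes 5 weekdays (Mon–Fri): 4 × 5 = 20.
The 2 extra days are Wed, Thu — 2 of them qualify.
Total: 20 + 2 = 22.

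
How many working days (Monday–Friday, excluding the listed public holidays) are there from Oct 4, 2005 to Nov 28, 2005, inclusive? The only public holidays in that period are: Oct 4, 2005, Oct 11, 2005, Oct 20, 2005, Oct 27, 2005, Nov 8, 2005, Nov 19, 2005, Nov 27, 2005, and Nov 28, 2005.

34 working days

Oct 4, 2005 is a Tuesday.
The range spans 56 days (inclusive of both endpoints).
56 = 7 × 8, so the span is exactly 8 full weeks.
Each full week contributes 5 weekdays (Mon–Fri): 8 × 5 = 40.
Total: 40.
Holidays: Oct 4, 2005 (Tue); Oct 11, 2005 (Tue); Oct 20, 2005 (Thu); Oct 27, 2005 (Thu); Nov 8, 2005 (Tue); Nov 19, 2005 (Sat); Nov 27, 2005 (Sun); Nov 28, 2005 (Mon).
6 of the 8 holidays fall on weekdays; the rest are weekends and were already excluded.
Business days: 40 − 6 = 34.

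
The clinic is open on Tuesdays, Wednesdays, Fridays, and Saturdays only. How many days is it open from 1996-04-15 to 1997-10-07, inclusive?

309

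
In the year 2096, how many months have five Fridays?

4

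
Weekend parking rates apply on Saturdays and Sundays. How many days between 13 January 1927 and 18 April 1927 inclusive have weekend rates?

28

13 January 1927 is a Thursday.
That's 96 days from start to end, counting both.
96 = 7 × 13 + 5, so there are 13 full weeks plus 5 extra days.
Each full week contributes 2 weekend days (Sat, Sun): 13 × 2 = 26.
The 5 extra days are Thursday, Friday, Saturday, Sunday, Monday — 2 of them qualify.
Total: 26 + 2 = 28.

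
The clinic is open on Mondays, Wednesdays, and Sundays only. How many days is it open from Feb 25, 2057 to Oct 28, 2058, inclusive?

263

Feb 25, 2057 is a Sunday.
The range spans 611 days (inclusive of both endpoints).
611 = 7 × 87 + 2, so there are 87 full weeks plus 2 extra days.
Each full week contributes 3 days from the set (Mon, Wed, Sun): 87 × 3 = 261.
The 2 extra days are Sun, Mon — 2 of them qualify.
Total: 261 + 2 = 263.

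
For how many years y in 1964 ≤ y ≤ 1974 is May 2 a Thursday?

2

Day of week of May 2 in each year:
1964: Sat, 1965: Sun, 1966: Mon, 1967: Tue, 1968: Thu ✓, 1969: Fri, 1970: Sat, 1971: Sun, 1972: Tue, 1973: Wed, 1974: Thu ✓
Thursdays: 1968, 1974.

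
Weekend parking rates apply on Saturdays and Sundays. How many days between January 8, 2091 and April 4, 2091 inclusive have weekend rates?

24

January 8, 2091 is a Monday.
The range spans 87 days (inclusive of both endpoints).
87 = 7 × 12 + 3, so there are 12 full weeks plus 3 extra days.
Each full week contributes 2 weekend days (Sat, Sun): 12 × 2 = 24.
The 3 extra days are Monday, Tuesday, Wednesday — none qualify.
Total: 24 + 0 = 24.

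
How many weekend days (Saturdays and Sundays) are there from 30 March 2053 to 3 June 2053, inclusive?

19

30 March 2053 is a Sunday.
That's 66 days from start to end, counting both.
66 = 7 × 9 + 3, so there are 9 full weeks plus 3 extra days.
Each full week contributes 2 weekend days (Sat, Sun): 9 × 2 = 18.
The 3 extra days are Sun, Mon, Tue — 1 of them qualifies.
Total: 18 + 1 = 19.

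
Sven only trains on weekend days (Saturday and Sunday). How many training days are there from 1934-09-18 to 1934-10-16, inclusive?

1934-09-18 is a Tuesday.
From 1934-09-18 to 1934-10-16 is 29 days inclusive.
29 = 7 × 4 + 1, so there are 4 full weeks plus 1 extra day.
Each full week contributes 2 weekend days (Sat, Sun): 4 × 2 = 8.
The 1 extra day is Tuesday — none qualify.
Total: 8 + 0 = 8.

8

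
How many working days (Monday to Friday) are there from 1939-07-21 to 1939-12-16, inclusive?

1939-07-21 is a Friday.
The range spans 149 days (inclusive of both endpoints).
149 = 7 × 21 + 2, so there are 21 full weeks plus 2 extra days.
Each full week contributes 5 weekdays (Mon–Fri): 21 × 5 = 105.
The 2 extra days are Friday, Saturday — 1 of them qualifies.
Total: 105 + 1 = 106.

106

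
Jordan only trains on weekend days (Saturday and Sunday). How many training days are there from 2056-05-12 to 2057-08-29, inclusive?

136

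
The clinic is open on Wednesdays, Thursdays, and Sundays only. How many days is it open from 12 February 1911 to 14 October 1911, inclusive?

12 February 1911 is a Sunday.
From 12 February 1911 to 14 October 1911 is 245 days inclusive.
245 = 7 × 35, so the span is exactly 35 full weeks.
Each full week contributes 3 days from the set (Wed, Thu, Sun): 35 × 3 = 105.
Total: 105.

105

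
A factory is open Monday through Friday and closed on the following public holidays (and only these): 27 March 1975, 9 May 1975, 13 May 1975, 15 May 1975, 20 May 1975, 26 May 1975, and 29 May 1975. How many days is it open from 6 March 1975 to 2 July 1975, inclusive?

78 working days

6 March 1975 is a Thursday.
The range spans 119 days (inclusive of both endpoints).
119 = 7 × 17, so the span is exactly 17 full weeks.
Each full week contributes 5 weekdays (Mon–Fri): 17 × 5 = 85.
Holidays: 27 March 1975 (Thu); 9 May 1975 (Fri); 13 May 1975 (Tue); 15 May 1975 (Thu); 20 May 1975 (Tue); 26 May 1975 (Mon); 29 May 1975 (Thu).
All 7 holidays fall on weekdays, so subtract 7.
Business days: 85 − 7 = 78.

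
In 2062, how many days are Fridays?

1 January 2062 is a Sunday.
The range spans 365 days (inclusive of both endpoints).
365 = 7 × 52 + 1, so there are 52 full weeks plus 1 extra day.
Each full week contributes one Friday: 52 so far.
The 1 extra day is Sunday — none qualify.
Total: 52 + 0 = 52.

52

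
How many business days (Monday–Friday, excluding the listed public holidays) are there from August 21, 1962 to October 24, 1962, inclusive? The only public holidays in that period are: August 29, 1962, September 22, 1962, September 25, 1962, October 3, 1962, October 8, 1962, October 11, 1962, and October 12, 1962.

41

August 21, 1962 is a Tuesday.
The range spans 65 days (inclusive of both endpoints).
65 = 7 × 9 + 2, so there are 9 full weeks plus 2 extra days.
Each full week contributes 5 weekdays (Mon–Fri): 9 × 5 = 45.
The 2 extra days are Tue, Wed — 2 of them qualify.
Total: 45 + 2 = 47.
Holidays: August 29, 1962 (Wed); September 22, 1962 (Sat); September 25, 1962 (Tue); October 3, 1962 (Wed); October 8, 1962 (Mon); October 11, 1962 (Thu); October 12, 1962 (Fri).
6 of the 7 holidays fall on weekdays; the rest are weekends and were already excluded.
Business days: 47 − 6 = 41.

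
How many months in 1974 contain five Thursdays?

4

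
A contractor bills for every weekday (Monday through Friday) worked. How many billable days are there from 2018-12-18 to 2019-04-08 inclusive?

80 weekdays

2018-12-18 is a Tuesday.
That's 112 days from start to end, counting both.
112 = 7 × 16, so the span is exactly 16 full weeks.
Each full week contributes 5 weekdays (Mon–Fri): 16 × 5 = 80.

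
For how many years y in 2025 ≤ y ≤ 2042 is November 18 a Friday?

2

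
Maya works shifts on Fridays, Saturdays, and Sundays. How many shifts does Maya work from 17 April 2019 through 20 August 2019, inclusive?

54

17 April 2019 is a Wednesday.
From 17 April 2019 to 20 August 2019 is 126 days inclusive.
126 = 7 × 18, so the span is exactly 18 full weeks.
Each full week contributes 3 days from the set (Fri, Sat, Sun): 18 × 3 = 54.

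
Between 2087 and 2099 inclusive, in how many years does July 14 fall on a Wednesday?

2

Day of week of July 14 in each year:
2087: Mon, 2088: Wed ✓, 2089: Thu, 2090: Fri, 2091: Sat, 2092: Mon, 2093: Tue, 2094: Wed ✓, 2095: Thu, 2096: Sat, 2097: Sun, 2098: Mon, 2099: Tue
Wednesdays: 2088, 2094.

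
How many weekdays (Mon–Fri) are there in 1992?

262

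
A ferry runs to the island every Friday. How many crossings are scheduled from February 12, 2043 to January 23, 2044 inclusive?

February 12, 2043 is a Thursday.
The range spans 346 days (inclusive of both endpoints).
346 = 7 × 49 + 3, so there are 49 full weeks plus 3 extra days.
Each full week contributes one Friday: 49 so far.
The 3 extra days are Thu, Fri, Sat — 1 of them qualifies.
Total: 49 + 1 = 50.

50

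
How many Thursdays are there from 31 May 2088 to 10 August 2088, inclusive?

10

31 May 2088 is a Monday.
That's 72 days from start to end, counting both.
72 = 7 × 10 + 2, so there are 10 full weeks plus 2 extra days.
Each full week contributes one Thursday: 10 so far.
The 2 extra days are Mon, Tue — none qualify.
Total: 10 + 0 = 10.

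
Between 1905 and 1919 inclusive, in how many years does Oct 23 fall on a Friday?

Day of week of October 23 in each year:
1905: Mon, 1906: Tue, 1907: Wed, 1908: Fri ✓, 1909: Sat, 1910: Sun, 1911: Mon, 1912: Wed, 1913: Thu, 1914: Fri ✓, 1915: Sat, 1916: Mon, 1917: Tue, 1918: Wed, 1919: Thu
Fridays: 1908, 1914.

2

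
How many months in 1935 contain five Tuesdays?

A month has five Tuesdays exactly when Tuesday falls within its first (length − 28) days.
Jan: 31 days, starts Tue → 5 of Tue, Wed, Thu ✓
Feb: 28 days, starts Fri → 5 of (none)
Mar: 31 days, starts Fri → 5 of Fri, Sat, Sun
Apr: 30 days, starts Mon → 5 of Mon, Tue ✓
May: 31 days, starts Wed → 5 of Wed, Thu, Fri
Jun: 30 days, starts Sat → 5 of Sat, Sun
Jul: 31 days, starts Mon → 5 of Mon, Tue, Wed ✓
Aug: 31 days, starts Thu → 5 of Thu, Fri, Sat
Sep: 30 days, starts Sun → 5 of Sun, Mon
Oct: 31 days, starts Tue → 5 of Tue, Wed, Thu ✓
Nov: 30 days, starts Fri → 5 of Fri, Sat
Dec: 31 days, starts Sun → 5 of Sun, Mon, Tue ✓
Months with five Tuesdays: Jan, Apr, Jul, Oct, Dec.

5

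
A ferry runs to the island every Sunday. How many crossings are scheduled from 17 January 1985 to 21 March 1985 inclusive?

9

17 January 1985 is a Thursday.
That's 64 days from start to end, counting both.
64 = 7 × 9 + 1, so there are 9 full weeks plus 1 extra day.
Each full week contributes one Sunday: 9 so far.
The 1 extra day is Thursday — none qualify.
Total: 9 + 0 = 9.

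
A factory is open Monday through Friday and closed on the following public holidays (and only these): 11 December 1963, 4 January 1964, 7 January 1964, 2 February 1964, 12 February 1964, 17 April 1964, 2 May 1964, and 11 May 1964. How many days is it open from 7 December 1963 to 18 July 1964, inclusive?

155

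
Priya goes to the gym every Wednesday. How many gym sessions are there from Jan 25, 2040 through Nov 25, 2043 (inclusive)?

201

Jan 25, 2040 is a Wednesday.
That's 1401 days from start to end, counting both.
1401 = 7 × 200 + 1, so there are 200 full weeks plus 1 extra day.
Each full week contributes one Wednesday: 200 so far.
The 1 extra day is Wed — 1 of them qualifies.
Total: 200 + 1 = 201.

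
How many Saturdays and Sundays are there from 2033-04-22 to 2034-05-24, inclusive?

2033-04-22 is a Friday.
That's 398 days from start to end, counting both.
398 = 7 × 56 + 6, so there are 56 full weeks plus 6 extra days.
Each full week contributes 2 weekend days (Sat, Sun): 56 × 2 = 112.
The 6 extra days are Fri, Sat, Sun, Mon, Tue, Wed — 2 of them qualify.
Total: 112 + 2 = 114.

114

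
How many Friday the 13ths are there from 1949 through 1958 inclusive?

17

Friday-the-13ths by year:
1949: May
1950: Jan, Oct
1951: Apr, Jul
1952: Jun
1953: Feb, Mar, Nov
1954: Aug
1955: May
1956: Jan, Apr, Jul
1957: Sep, Dec
1958: Jun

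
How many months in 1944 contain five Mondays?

A month has five Mondays exactly when Monday falls within its first (length − 28) days.
Jan: 31 days, starts Sat → 5 of Sat, Sun, Mon ✓
Feb: 29 days, starts Tue → 5 of Tue
Mar: 31 days, starts Wed → 5 of Wed, Thu, Fri
Apr: 30 days, starts Sat → 5 of Sat, Sun
May: 31 days, starts Mon → 5 of Mon, Tue, Wed ✓
Jun: 30 days, starts Thu → 5 of Thu, Fri
Jul: 31 days, starts Sat → 5 of Sat, Sun, Mon ✓
Aug: 31 days, starts Tue → 5 of Tue, Wed, Thu
Sep: 30 days, starts Fri → 5 of Fri, Sat
Oct: 31 days, starts Sun → 5 of Sun, Mon, Tue ✓
Nov: 30 days, starts Wed → 5 of Wed, Thu
Dec: 31 days, starts Fri → 5 of Fri, Sat, Sun
Months with five Mondays: Jan, May, Jul, Oct.

4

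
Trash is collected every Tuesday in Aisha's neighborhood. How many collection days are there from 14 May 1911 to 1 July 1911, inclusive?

14 May 1911 is a Sunday.
The range spans 49 days (inclusive of both endpoints).
49 = 7 × 7, so the span is exactly 7 full weeks.
Each full week contributes one Tuesday: 7 so far.

7 Tuesdays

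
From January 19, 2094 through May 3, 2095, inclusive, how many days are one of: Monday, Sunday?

134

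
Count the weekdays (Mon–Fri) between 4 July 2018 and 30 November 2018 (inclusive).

4 July 2018 is a Wednesday.
That's 150 days from start to end, counting both.
150 = 7 × 21 + 3, so there are 21 full weeks plus 3 extra days.
Each full week contributes 5 weekdays (Mon–Fri): 21 × 5 = 105.
The 3 extra days are Wednesday, Thursday, Friday — 3 of them qualify.
Total: 105 + 3 = 108.

108 weekdays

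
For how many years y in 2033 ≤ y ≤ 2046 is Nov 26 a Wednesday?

Day of week of November 26 in each year:
2033: Sat, 2034: Sun, 2035: Mon, 2036: Wed ✓, 2037: Thu, 2038: Fri, 2039: Sat, 2040: Mon, 2041: Tue, 2042: Wed ✓, 2043: Thu, 2044: Sat, 2045: Sun, 2046: Mon
Wednesdays: 2036, 2042.

2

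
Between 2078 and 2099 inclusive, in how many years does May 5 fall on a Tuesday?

3

Day of week of May 5 in each year:
2078: Thu, 2079: Fri, 2080: Sun, 2081: Mon, 2082: Tue ✓, 2083: Wed, 2084: Fri, 2085: Sat, 2086: Sun, 2087: Mon, 2088: Wed, 2089: Thu, 2090: Fri, 2091: Sat, 2092: Mon, 2093: Tue ✓, 2094: Wed, 2095: Thu, 2096: Sat, 2097: Sun, 2098: Mon, 2099: Tue ✓
Tuesdays: 2082, 2093, 2099.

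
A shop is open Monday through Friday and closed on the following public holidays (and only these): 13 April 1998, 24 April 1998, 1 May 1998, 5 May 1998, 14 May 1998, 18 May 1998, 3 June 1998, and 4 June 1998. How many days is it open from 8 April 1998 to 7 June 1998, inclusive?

8 April 1998 is a Wednesday.
The range spans 61 days (inclusive of both endpoints).
61 = 7 × 8 + 5, so there are 8 full weeks plus 5 extra days.
Each full week contributes 5 weekdays (Mon–Fri): 8 × 5 = 40.
The 5 extra days are Wednesday, Thursday, Friday, Saturday, Sunday — 3 of them qualify.
Total: 40 + 3 = 43.
Holidays: 13 April 1998 (Mon); 24 April 1998 (Fri); 1 May 1998 (Fri); 5 May 1998 (Tue); 14 May 1998 (Thu); 18 May 1998 (Mon); 3 June 1998 (Wed); 4 June 1998 (Thu).
All 8 holidays fall on weekdays, so subtract 8.
Business days: 43 − 8 = 35.

35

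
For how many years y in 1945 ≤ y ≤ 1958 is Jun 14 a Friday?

2

Day of week of June 14 in each year:
1945: Thu, 1946: Fri ✓, 1947: Sat, 1948: Mon, 1949: Tue, 1950: Wed, 1951: Thu, 1952: Sat, 1953: Sun, 1954: Mon, 1955: Tue, 1956: Thu, 1957: Fri ✓, 1958: Sat
Fridays: 1946, 1957.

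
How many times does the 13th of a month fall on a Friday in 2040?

The 13th falls on a Friday when the month's 13th has weekday Fri.
Jan 13 is Fri ✓; Feb 13 is Mon; Mar 13 is Tue; Apr 13 is Fri ✓; May 13 is Sun; Jun 13 is Wed; Jul 13 is Fri ✓; Aug 13 is Mon; Sep 13 is Thu; Oct 13 is Sat; Nov 13 is Tue; Dec 13 is Thu.
Friday the 13ths: Jan, Apr, Jul.

3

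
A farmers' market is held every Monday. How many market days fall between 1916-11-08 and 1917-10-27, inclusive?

50

1916-11-08 is a Wednesday.
The range spans 354 days (inclusive of both endpoints).
354 = 7 × 50 + 4, so there are 50 full weeks plus 4 extra days.
Each full week contributes one Monday: 50 so far.
The 4 extra days are Wednesday, Thursday, Friday, Saturday — none qualify.
Total: 50 + 0 = 50.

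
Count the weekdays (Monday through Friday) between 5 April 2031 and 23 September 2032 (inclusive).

384 weekdays

5 April 2031 is a Saturday.
That's 538 days from start to end, counting both.
538 = 7 × 76 + 6, so there are 76 full weeks plus 6 extra days.
Each full week contributes 5 weekdays (Mon–Fri): 76 × 5 = 380.
The 6 extra days are Sat, Sun, Mon, Tue, Wed, Thu — 4 of them qualify.
Total: 380 + 4 = 384.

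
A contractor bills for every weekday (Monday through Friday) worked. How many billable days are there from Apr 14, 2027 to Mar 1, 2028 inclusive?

Apr 14, 2027 is a Wednesday.
The range spans 323 days (inclusive of both endpoints).
323 = 7 × 46 + 1, so there are 46 full weeks plus 1 extra day.
Each full week contributes 5 weekdays (Mon–Fri): 46 × 5 = 230.
The 1 extra day is Wed — 1 of them qualifies.
Total: 230 + 1 = 231.

231 weekdays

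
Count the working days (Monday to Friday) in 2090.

260

Jan 1, 2090 is a Sunday.
The range spans 365 days (inclusive of both endpoints).
365 = 7 × 52 + 1, so there are 52 full weeks plus 1 extra day.
Each full week contributes 5 weekdays (Mon–Fri): 52 × 5 = 260.
The 1 extra day is Sunday — none qualify.
Total: 260 + 0 = 260.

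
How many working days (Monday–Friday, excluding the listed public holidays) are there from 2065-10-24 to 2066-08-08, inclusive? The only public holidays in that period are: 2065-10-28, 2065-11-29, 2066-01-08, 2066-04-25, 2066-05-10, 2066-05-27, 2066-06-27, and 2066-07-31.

2065-10-24 is a Saturday.
That's 289 days from start to end, counting both.
289 = 7 × 41 + 2, so there are 41 full weeks plus 2 extra days.
Each full week contributes 5 weekdays (Mon–Fri): 41 × 5 = 205.
The 2 extra days are Sat, Sun — none qualify.
Total: 205 + 0 = 205.
Holidays: 2065-10-28 (Wed); 2065-11-29 (Sun); 2066-01-08 (Fri); 2066-04-25 (Sun); 2066-05-10 (Mon); 2066-05-27 (Thu); 2066-06-27 (Sun); 2066-07-31 (Sat).
4 of the 8 holidays fall on weekdays; the rest are weekends and were already excluded.
Business days: 205 − 4 = 201.

201 working days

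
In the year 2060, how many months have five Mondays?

4

A month has five Mondays exactly when Monday falls within its first (length − 28) days.
Jan: 31 days, starts Thu → 5 of Thu, Fri, Sat
Feb: 29 days, starts Sun → 5 of Sun
Mar: 31 days, starts Mon → 5 of Mon, Tue, Wed ✓
Apr: 30 days, starts Thu → 5 of Thu, Fri
May: 31 days, starts Sat → 5 of Sat, Sun, Mon ✓
Jun: 30 days, starts Tue → 5 of Tue, Wed
Jul: 31 days, starts Thu → 5 of Thu, Fri, Sat
Aug: 31 days, starts Sun → 5 of Sun, Mon, Tue ✓
Sep: 30 days, starts Wed → 5 of Wed, Thu
Oct: 31 days, starts Fri → 5 of Fri, Sat, Sun
Nov: 30 days, starts Mon → 5 of Mon, Tue ✓
Dec: 31 days, starts Wed → 5 of Wed, Thu, Fri
Months with five Mondays: Mar, May, Aug, Nov.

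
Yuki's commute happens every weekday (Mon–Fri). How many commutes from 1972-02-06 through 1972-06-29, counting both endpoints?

104 weekdays

1972-02-06 is a Sunday.
That's 145 days from start to end, counting both.
145 = 7 × 20 + 5, so there are 20 full weeks plus 5 extra days.
Each full week contributes 5 weekdays (Mon–Fri): 20 × 5 = 100.
The 5 extra days are Sun, Mon, Tue, Wed, Thu — 4 of them qualify.
Total: 100 + 4 = 104.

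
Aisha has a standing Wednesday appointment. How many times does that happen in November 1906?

1906-11-01 is a Thursday.
That's 30 days from start to end, counting both.
30 = 7 × 4 + 2, so there are 4 full weeks plus 2 extra days.
Each full week contributes one Wednesday: 4 so far.
The 2 extra days are Thu, Fri — none qualify.
Total: 4 + 0 = 4.

4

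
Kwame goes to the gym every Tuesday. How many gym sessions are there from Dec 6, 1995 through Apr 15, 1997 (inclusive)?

Dec 6, 1995 is a Wednesday.
From Dec 6, 1995 to Apr 15, 1997 is 497 days inclusive.
497 = 7 × 71, so the span is exactly 71 full weeks.
Each full week contributes one Tuesday: 71 so far.

71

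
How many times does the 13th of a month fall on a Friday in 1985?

The 13th falls on a Friday when the month's 13th has weekday Fri.
Jan 13 is Sun; Feb 13 is Wed; Mar 13 is Wed; Apr 13 is Sat; May 13 is Mon; Jun 13 is Thu; Jul 13 is Sat; Aug 13 is Tue; Sep 13 is Fri ✓; Oct 13 is Sun; Nov 13 is Wed; Dec 13 is Fri ✓.
Friday the 13ths: Sep, Dec.

2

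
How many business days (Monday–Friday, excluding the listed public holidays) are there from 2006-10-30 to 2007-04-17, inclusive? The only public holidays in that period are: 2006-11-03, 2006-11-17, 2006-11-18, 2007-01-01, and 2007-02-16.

118 business days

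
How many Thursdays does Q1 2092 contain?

January 1, 2092 is a Tuesday.
From January 1, 2092 to March 31, 2092 is 91 days inclusive.
91 = 7 × 13, so the span is exactly 13 full weeks.
Each full week contributes one Thursday: 13 so far.

13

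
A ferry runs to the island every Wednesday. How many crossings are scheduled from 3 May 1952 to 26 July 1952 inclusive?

3 May 1952 is a Saturday.
That's 85 days from start to end, counting both.
85 = 7 × 12 + 1, so there are 12 full weeks plus 1 extra day.
Each full week contributes one Wednesday: 12 so far.
The 1 extra day is Sat — none qualify.
Total: 12 + 0 = 12.

12 Wednesdays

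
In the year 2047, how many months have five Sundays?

A month has five Sundays exactly when Sunday falls within its first (length − 28) days.
Jan: 31 days, starts Tue → 5 of Tue, Wed, Thu
Feb: 28 days, starts Fri → 5 of (none)
Mar: 31 days, starts Fri → 5 of Fri, Sat, Sun ✓
Apr: 30 days, starts Mon → 5 of Mon, Tue
May: 31 days, starts Wed → 5 of Wed, Thu, Fri
Jun: 30 days, starts Sat → 5 of Sat, Sun ✓
Jul: 31 days, starts Mon → 5 of Mon, Tue, Wed
Aug: 31 days, starts Thu → 5 of Thu, Fri, Sat
Sep: 30 days, starts Sun → 5 of Sun, Mon ✓
Oct: 31 days, starts Tue → 5 of Tue, Wed, Thu
Nov: 30 days, starts Fri → 5 of Fri, Sat
Dec: 31 days, starts Sun → 5 of Sun, Mon, Tue ✓
Months with five Sundays: Mar, Jun, Sep, Dec.

4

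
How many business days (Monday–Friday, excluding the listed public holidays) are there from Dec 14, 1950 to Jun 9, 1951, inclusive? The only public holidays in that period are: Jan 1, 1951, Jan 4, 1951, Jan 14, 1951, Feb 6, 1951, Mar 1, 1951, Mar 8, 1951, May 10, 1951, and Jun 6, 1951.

Dec 14, 1950 is a Thursday.
The range spans 178 days (inclusive of both endpoints).
178 = 7 × 25 + 3, so there are 25 full weeks plus 3 extra days.
Each full week contributes 5 weekdays (Mon–Fri): 25 × 5 = 125.
The 3 extra days are Thursday, Friday, Saturday — 2 of them qualify.
Total: 125 + 2 = 127.
Holidays: Jan 1, 1951 (Mon); Jan 4, 1951 (Thu); Jan 14, 1951 (Sun); Feb 6, 1951 (Tue); Mar 1, 1951 (Thu); Mar 8, 1951 (Thu); May 10, 1951 (Thu); Jun 6, 1951 (Wed).
7 of the 8 holidays fall on weekdays; the rest are weekends and were already excluded.
Business days: 127 − 7 = 120.

120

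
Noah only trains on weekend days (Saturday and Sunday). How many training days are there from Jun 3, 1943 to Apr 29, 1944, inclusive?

Jun 3, 1943 is a Thursday.
That's 332 days from start to end, counting both.
332 = 7 × 47 + 3, so there are 47 full weeks plus 3 extra days.
Each full week contributes 2 weekend days (Sat, Sun): 47 × 2 = 94.
The 3 extra days are Thursday, Friday, Saturday — 1 of them qualifies.
Total: 94 + 1 = 95.

95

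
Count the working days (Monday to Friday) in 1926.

261

January 1, 1926 is a Friday.
From January 1, 1926 to December 31, 1926 is 365 days inclusive.
365 = 7 × 52 + 1, so there are 52 full weeks plus 1 extra day.
Each full week contributes 5 weekdays (Mon–Fri): 52 × 5 = 260.
The 1 extra day is Fri — 1 of them qualifies.
Total: 260 + 1 = 261.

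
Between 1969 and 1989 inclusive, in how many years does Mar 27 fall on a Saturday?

3

Day of week of March 27 in each year:
1969: Thu, 1970: Fri, 1971: Sat ✓, 1972: Mon, 1973: Tue, 1974: Wed, 1975: Thu, 1976: Sat ✓, 1977: Sun, 1978: Mon, 1979: Tue, 1980: Thu, 1981: Fri, 1982: Sat ✓, 1983: Sun, 1984: Tue, 1985: Wed, 1986: Thu, 1987: Fri, 1988: Sun, 1989: Mon
Saturdays: 1971, 1976, 1982.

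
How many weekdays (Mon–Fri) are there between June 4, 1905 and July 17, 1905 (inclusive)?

June 4, 1905 is a Sunday.
That's 44 days from start to end, counting both.
44 = 7 × 6 + 2, so there are 6 full weeks plus 2 extra days.
Each full week contributes 5 weekdays (Mon–Fri): 6 × 5 = 30.
The 2 extra days are Sunday, Monday — 1 of them qualifies.
Total: 30 + 1 = 31.

31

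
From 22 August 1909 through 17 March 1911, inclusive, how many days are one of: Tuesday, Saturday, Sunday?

22 August 1909 is a Sunday.
The range spans 573 days (inclusive of both endpoints).
573 = 7 × 81 + 6, so there are 81 full weeks plus 6 extra days.
Each full week contributes 3 days from the set (Tue, Sat, Sun): 81 × 3 = 243.
The 6 extra days are Sunday, Monday, Tuesday, Wednesday, Thursday, Friday — 2 of them qualify.
Total: 243 + 2 = 245.

245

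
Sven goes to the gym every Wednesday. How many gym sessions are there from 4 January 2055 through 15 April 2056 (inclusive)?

67

4 January 2055 is a Monday.
That's 468 days from start to end, counting both.
468 = 7 × 66 + 6, so there are 66 full weeks plus 6 extra days.
Each full week contributes one Wednesday: 66 so far.
The 6 extra days are Mon, Tue, Wed, Thu, Fri, Sat — 1 of them qualifies.
Total: 66 + 1 = 67.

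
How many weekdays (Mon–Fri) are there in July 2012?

July 1, 2012 is a Sunday.
The range spans 31 days (inclusive of both endpoints).
31 = 7 × 4 + 3, so there are 4 full weeks plus 3 extra days.
Each full week contributes 5 weekdays (Mon–Fri): 4 × 5 = 20.
The 3 extra days are Sunday, Monday, Tuesday — 2 of them qualify.
Total: 20 + 2 = 22.

22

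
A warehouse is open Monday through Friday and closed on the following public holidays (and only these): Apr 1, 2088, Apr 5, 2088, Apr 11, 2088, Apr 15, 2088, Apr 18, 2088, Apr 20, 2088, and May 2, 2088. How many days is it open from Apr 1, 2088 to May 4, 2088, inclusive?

Apr 1, 2088 is a Thursday.
From Apr 1, 2088 to May 4, 2088 is 34 days inclusive.
34 = 7 × 4 + 6, so there are 4 full weeks plus 6 extra days.
Each full week contributes 5 weekdays (Mon–Fri): 4 × 5 = 20.
The 6 extra days are Thursday, Friday, Saturday, Sunday, Monday, Tuesday — 4 of them qualify.
Total: 20 + 4 = 24.
Holidays: Apr 1, 2088 (Thu); Apr 5, 2088 (Mon); Apr 11, 2088 (Sun); Apr 15, 2088 (Thu); Apr 18, 2088 (Sun); Apr 20, 2088 (Tue); May 2, 2088 (Sun).
4 of the 7 holidays fall on weekdays; the rest are weekends and were already excluded.
Business days: 24 − 4 = 20.

20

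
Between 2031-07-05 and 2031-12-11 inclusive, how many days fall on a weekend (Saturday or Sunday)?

2031-07-05 is a Saturday.
The range spans 160 days (inclusive of both endpoints).
160 = 7 × 22 + 6, so there are 22 full weeks plus 6 extra days.
Each full week contributes 2 weekend days (Sat, Sun): 22 × 2 = 44.
The 6 extra days are Sat, Sun, Mon, Tue, Wed, Thu — 2 of them qualify.
Total: 44 + 2 = 46.

46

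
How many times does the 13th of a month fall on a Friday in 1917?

The 13th falls on a Friday when the month's 13th has weekday Fri.
Jan 13 is Sat; Feb 13 is Tue; Mar 13 is Tue; Apr 13 is Fri ✓; May 13 is Sun; Jun 13 is Wed; Jul 13 is Fri ✓; Aug 13 is Mon; Sep 13 is Thu; Oct 13 is Sat; Nov 13 is Tue; Dec 13 is Thu.
Friday the 13ths: Apr, Jul.

2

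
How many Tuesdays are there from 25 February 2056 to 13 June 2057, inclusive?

25 February 2056 is a Friday.
From 25 February 2056 to 13 June 2057 is 475 days inclusive.
475 = 7 × 67 + 6, so there are 67 full weeks plus 6 extra days.
Each full week contributes one Tuesday: 67 so far.
The 6 extra days are Fri, Sat, Sun, Mon, Tue, Wed — 1 of them qualifies.
Total: 67 + 1 = 68.

68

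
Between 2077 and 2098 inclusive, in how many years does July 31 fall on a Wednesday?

Day of week of July 31 in each year:
2077: Sat, 2078: Sun, 2079: Mon, 2080: Wed ✓, 2081: Thu, 2082: Fri, 2083: Sat, 2084: Mon, 2085: Tue, 2086: Wed ✓, 2087: Thu, 2088: Sat, 2089: Sun, 2090: Mon, 2091: Tue, 2092: Thu, 2093: Fri, 2094: Sat, 2095: Sun, 2096: Tue, 2097: Wed ✓, 2098: Thu
Wednesdays: 2080, 2086, 2097.

3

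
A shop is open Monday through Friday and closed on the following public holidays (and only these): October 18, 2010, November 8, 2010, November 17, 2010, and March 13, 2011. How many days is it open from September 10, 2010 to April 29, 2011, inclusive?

September 10, 2010 is a Friday.
That's 232 days from start to end, counting both.
232 = 7 × 33 + 1, so there are 33 full weeks plus 1 extra day.
Each full week contributes 5 weekdays (Mon–Fri): 33 × 5 = 165.
The 1 extra day is Friday — 1 of them qualifies.
Total: 165 + 1 = 166.
Holidays: October 18, 2010 (Mon); November 8, 2010 (Mon); November 17, 2010 (Wed); March 13, 2011 (Sun).
3 of the 4 holidays fall on weekdays; the rest are weekends and were already excluded.
Business days: 166 − 3 = 163.

163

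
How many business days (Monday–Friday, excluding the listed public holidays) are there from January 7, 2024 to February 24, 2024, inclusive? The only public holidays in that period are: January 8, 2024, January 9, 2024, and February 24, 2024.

January 7, 2024 is a Sunday.
The range spans 49 days (inclusive of both endpoints).
49 = 7 × 7, so the span is exactly 7 full weeks.
Each full week contributes 5 weekdays (Mon–Fri): 7 × 5 = 35.
Total: 35.
Holidays: January 8, 2024 (Mon); January 9, 2024 (Tue); February 24, 2024 (Sat).
2 of the 3 holidays fall on weekdays; the rest are weekends and were already excluded.
Business days: 35 − 2 = 33.

33 business days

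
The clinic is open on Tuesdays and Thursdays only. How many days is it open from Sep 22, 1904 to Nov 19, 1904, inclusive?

Sep 22, 1904 is a Thursday.
That's 59 days from start to end, counting both.
59 = 7 × 8 + 3, so there are 8 full weeks plus 3 extra days.
Each full week contributes 2 days from the set (Tue, Thu): 8 × 2 = 16.
The 3 extra days are Thu, Fri, Sat — 1 of them qualifies.
Total: 16 + 1 = 17.

17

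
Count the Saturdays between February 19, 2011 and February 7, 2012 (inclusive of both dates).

February 19, 2011 is a Saturday.
That's 354 days from start to end, counting both.
354 = 7 × 50 + 4, so there are 50 full weeks plus 4 extra days.
Each full week contributes one Saturday: 50 so far.
The 4 extra days are Sat, Sun, Mon, Tue — 1 of them qualifies.
Total: 50 + 1 = 51.

51 Saturdays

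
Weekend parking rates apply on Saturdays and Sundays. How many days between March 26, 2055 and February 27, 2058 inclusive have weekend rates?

306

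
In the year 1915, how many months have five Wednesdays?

4

A month has five Wednesdays exactly when Wednesday falls within its first (length − 28) days.
Jan: 31 days, starts Fri → 5 of Fri, Sat, Sun
Feb: 28 days, starts Mon → 5 of (none)
Mar: 31 days, starts Mon → 5 of Mon, Tue, Wed ✓
Apr: 30 days, starts Thu → 5 of Thu, Fri
May: 31 days, starts Sat → 5 of Sat, Sun, Mon
Jun: 30 days, starts Tue → 5 of Tue, Wed ✓
Jul: 31 days, starts Thu → 5 of Thu, Fri, Sat
Aug: 31 days, starts Sun → 5 of Sun, Mon, Tue
Sep: 30 days, starts Wed → 5 of Wed, Thu ✓
Oct: 31 days, starts Fri → 5 of Fri, Sat, Sun
Nov: 30 days, starts Mon → 5 of Mon, Tue
Dec: 31 days, starts Wed → 5 of Wed, Thu, Fri ✓
Months with five Wednesdays: Mar, Jun, Sep, Dec.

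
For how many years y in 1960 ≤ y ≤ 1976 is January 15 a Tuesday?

2

Day of week of January 15 in each year:
1960: Fri, 1961: Sun, 1962: Mon, 1963: Tue ✓, 1964: Wed, 1965: Fri, 1966: Sat, 1967: Sun, 1968: Mon, 1969: Wed, 1970: Thu, 1971: Fri, 1972: Sat, 1973: Mon, 1974: Tue ✓, 1975: Wed, 1976: Thu
Tuesdays: 1963, 1974.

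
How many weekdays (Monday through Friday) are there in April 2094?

22

Apr 1, 2094 is a Thursday.
From Apr 1, 2094 to Apr 30, 2094 is 30 days inclusive.
30 = 7 × 4 + 2, so there are 4 full weeks plus 2 extra days.
Each full week contributes 5 weekdays (Mon–Fri): 4 × 5 = 20.
The 2 extra days are Thursday, Friday — 2 of them qualify.
Total: 20 + 2 = 22.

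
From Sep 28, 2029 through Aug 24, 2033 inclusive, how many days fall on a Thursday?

203

Sep 28, 2029 is a Friday.
From Sep 28, 2029 to Aug 24, 2033 is 1427 days inclusive.
1427 = 7 × 203 + 6, so there are 203 full weeks plus 6 extra days.
Each full week contributes one Thursday: 203 so far.
The 6 extra days are Fri, Sat, Sun, Mon, Tue, Wed — none qualify.
Total: 203 + 0 = 203.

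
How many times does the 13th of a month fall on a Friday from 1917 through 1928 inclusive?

Friday-the-13ths by year:
1917: Apr, Jul
1918: Sep, Dec
1919: Jun
1920: Feb, Aug
1921: May
1922: Jan, Oct
1923: Apr, Jul
1924: Jun
1925: Feb, Mar, Nov
1926: Aug
1927: May
1928: Jan, Apr, Jul

21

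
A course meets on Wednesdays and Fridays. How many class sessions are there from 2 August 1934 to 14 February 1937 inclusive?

265

2 August 1934 is a Thursday.
From 2 August 1934 to 14 February 1937 is 928 days inclusive.
928 = 7 × 132 + 4, so there are 132 full weeks plus 4 extra days.
Each full week contributes 2 days from the set (Wed, Fri): 132 × 2 = 264.
The 4 extra days are Thursday, Friday, Saturday, Sunday — 1 of them qualifies.
Total: 264 + 1 = 265.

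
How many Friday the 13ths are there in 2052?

2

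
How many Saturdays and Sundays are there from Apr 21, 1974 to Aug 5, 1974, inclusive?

Apr 21, 1974 is a Sunday.
From Apr 21, 1974 to Aug 5, 1974 is 107 days inclusive.
107 = 7 × 15 + 2, so there are 15 full weeks plus 2 extra days.
Each full week contributes 2 weekend days (Sat, Sun): 15 × 2 = 30.
The 2 extra days are Sunday, Monday — 1 of them qualifies.
Total: 30 + 1 = 31.

31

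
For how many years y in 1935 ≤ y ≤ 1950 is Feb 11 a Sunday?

Day of week of February 11 in each year:
1935: Mon, 1936: Tue, 1937: Thu, 1938: Fri, 1939: Sat, 1940: Sun ✓, 1941: Tue, 1942: Wed, 1943: Thu, 1944: Fri, 1945: Sun ✓, 1946: Mon, 1947: Tue, 1948: Wed, 1949: Fri, 1950: Sat
Sundays: 1940, 1945.

2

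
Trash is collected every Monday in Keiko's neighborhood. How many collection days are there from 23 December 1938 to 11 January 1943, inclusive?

23 December 1938 is a Friday.
From 23 December 1938 to 11 January 1943 is 1481 days inclusive.
1481 = 7 × 211 + 4, so there are 211 full weeks plus 4 extra days.
Each full week contributes one Monday: 211 so far.
The 4 extra days are Friday, Saturday, Sunday, Monday — 1 of them qualifies.
Total: 211 + 1 = 212.

212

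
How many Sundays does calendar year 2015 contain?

Jan 1, 2015 is a Thursday.
The range spans 365 days (inclusive of both endpoints).
365 = 7 × 52 + 1, so there are 52 full weeks plus 1 extra day.
Each full week contributes one Sunday: 52 so far.
The 1 extra day is Thursday — none qualify.
Total: 52 + 0 = 52.

52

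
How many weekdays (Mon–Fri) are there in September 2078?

22

September 1, 2078 is a Thursday.
That's 30 days from start to end, counting both.
30 = 7 × 4 + 2, so there are 4 full weeks plus 2 extra days.
Each full week contributes 5 weekdays (Mon–Fri): 4 × 5 = 20.
The 2 extra days are Thu, Fri — 2 of them qualify.
Total: 20 + 2 = 22.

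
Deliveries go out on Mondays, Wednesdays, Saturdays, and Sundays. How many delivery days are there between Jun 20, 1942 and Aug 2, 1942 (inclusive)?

26

Jun 20, 1942 is a Saturday.
That's 44 days from start to end, counting both.
44 = 7 × 6 + 2, so there are 6 full weeks plus 2 extra days.
Each full week contributes 4 days from the set (Mon, Wed, Sat, Sun): 6 × 4 = 24.
The 2 extra days are Sat, Sun — 2 of them qualify.
Total: 24 + 2 = 26.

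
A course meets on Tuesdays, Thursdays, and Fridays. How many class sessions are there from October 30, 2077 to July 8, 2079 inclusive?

October 30, 2077 is a Saturday.
That's 617 days from start to end, counting both.
617 = 7 × 88 + 1, so there are 88 full weeks plus 1 extra day.
Each full week contributes 3 days from the set (Tue, Thu, Fri): 88 × 3 = 264.
The 1 extra day is Saturday — none qualify.
Total: 264 + 0 = 264.

264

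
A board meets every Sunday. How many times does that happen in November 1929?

4

November 1, 1929 is a Friday.
That's 30 days from start to end, counting both.
30 = 7 × 4 + 2, so there are 4 full weeks plus 2 extra days.
Each full week contributes one Sunday: 4 so far.
The 2 extra days are Friday, Saturday — none qualify.
Total: 4 + 0 = 4.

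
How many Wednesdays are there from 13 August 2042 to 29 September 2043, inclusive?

13 August 2042 is a Wednesday.
From 13 August 2042 to 29 September 2043 is 413 days inclusive.
413 = 7 × 59, so the span is exactly 59 full weeks.
Each full week contributes one Wednesday: 59 so far.
Total: 59.

59 Wednesdays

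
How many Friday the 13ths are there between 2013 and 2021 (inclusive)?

Friday-the-13ths by year:
2013: Sep, Dec
2014: Jun
2015: Feb, Mar, Nov
2016: May
2017: Jan, Oct
2018: Apr, Jul
2019: Sep, Dec
2020: Mar, Nov
2021: Aug

16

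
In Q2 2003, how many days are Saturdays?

2003-04-01 is a Tuesday.
That's 91 days from start to end, counting both.
91 = 7 × 13, so the span is exactly 13 full weeks.
Each full week contributes one Saturday: 13 so far.

13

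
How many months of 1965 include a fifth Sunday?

4

A month has five Sundays exactly when Sunday falls within its first (length − 28) days.
Jan: 31 days, starts Fri → 5 of Fri, Sat, Sun ✓
Feb: 28 days, starts Mon → 5 of (none)
Mar: 31 days, starts Mon → 5 of Mon, Tue, Wed
Apr: 30 days, starts Thu → 5 of Thu, Fri
May: 31 days, starts Sat → 5 of Sat, Sun, Mon ✓
Jun: 30 days, starts Tue → 5 of Tue, Wed
Jul: 31 days, starts Thu → 5 of Thu, Fri, Sat
Aug: 31 days, starts Sun → 5 of Sun, Mon, Tue ✓
Sep: 30 days, starts Wed → 5 of Wed, Thu
Oct: 31 days, starts Fri → 5 of Fri, Sat, Sun ✓
Nov: 30 days, starts Mon → 5 of Mon, Tue
Dec: 31 days, starts Wed → 5 of Wed, Thu, Fri
Months with five Sundays: Jan, May, Aug, Oct.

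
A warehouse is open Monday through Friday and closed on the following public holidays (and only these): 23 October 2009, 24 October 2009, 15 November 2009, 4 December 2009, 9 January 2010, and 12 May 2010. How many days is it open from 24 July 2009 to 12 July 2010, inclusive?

249

24 July 2009 is a Friday.
The range spans 354 days (inclusive of both endpoints).
354 = 7 × 50 + 4, so there are 50 full weeks plus 4 extra days.
Each full week contributes 5 weekdays (Mon–Fri): 50 × 5 = 250.
The 4 extra days are Friday, Saturday, Sunday, Monday — 2 of them qualify.
Total: 250 + 2 = 252.
Holidays: 23 October 2009 (Fri); 24 October 2009 (Sat); 15 November 2009 (Sun); 4 December 2009 (Fri); 9 January 2010 (Sat); 12 May 2010 (Wed).
3 of the 6 holidays fall on weekdays; the rest are weekends and were already excluded.
Business days: 252 − 3 = 249.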